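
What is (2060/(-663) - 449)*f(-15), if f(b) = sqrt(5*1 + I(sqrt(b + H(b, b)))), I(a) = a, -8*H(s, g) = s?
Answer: -299747*sqrt(20 + I*sqrt(210))/1326 ≈ -1068.7 - 346.47*I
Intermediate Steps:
H(s, g) = -s/8
f(b) = sqrt(5 + sqrt(14)*sqrt(b)/4) (f(b) = sqrt(5*1 + sqrt(b - b/8)) = sqrt(5 + sqrt(7*b/8)) = sqrt(5 + sqrt(14)*sqrt(b)/4))
(2060/(-663) - 449)*f(-15) = (2060/(-663) - 449)*(sqrt(20 + sqrt(14)*sqrt(-15))/2) = (2060*(-1/663) - 449)*(sqrt(20 + sqrt(14)*(I*sqrt(15)))/2) = (-2060/663 - 449)*(sqrt(20 + I*sqrt(210))/2) = -299747*sqrt(20 + I*sqrt(210))/1326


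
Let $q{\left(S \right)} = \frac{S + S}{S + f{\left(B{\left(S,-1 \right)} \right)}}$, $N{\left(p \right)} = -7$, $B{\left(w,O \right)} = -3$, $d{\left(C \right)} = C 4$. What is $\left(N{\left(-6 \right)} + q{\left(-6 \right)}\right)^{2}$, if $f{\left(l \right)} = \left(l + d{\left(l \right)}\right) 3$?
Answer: $\frac{13225}{289} \approx 45.761$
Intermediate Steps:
$d{\left(C \right)} = 4 C$
$f{\left(l \right)} = 15 l$ ($f{\left(l \right)} = \left(l + 4 l\right) 3 = 5 l 3 = 15 l$)
$q{\left(S \right)} = \frac{2 S}{-45 + S}$ ($q{\left(S \right)} = \frac{S + S}{S + 15 \left(-3\right)} = \frac{2 S}{S - 45} = \frac{2 S}{-45 + S}$)
$\left(N{\left(-6 \right)} + q{\left(-6 \right)}\right)^{2} = \left(-7 + 2 \left(-6\right) \frac{1}{-45 - 6}\right)^{2} = \left(-7 + 2 \left(-6\right) \frac{1}{-51}\right)^{2} = \left(-7 + 2 \left(-6\right) \left(- \frac{1}{51}\right)\right)^{2} = \left(-7 + \frac{4}{17}\right)^{2} = \left(- \frac{115}{17}\right)^{2} = \frac{13225}{289}$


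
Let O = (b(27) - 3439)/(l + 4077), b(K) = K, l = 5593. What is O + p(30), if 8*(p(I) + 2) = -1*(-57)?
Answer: 184587/38680 ≈ 4.7722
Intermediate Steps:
p(I) = 41/8 (p(I) = -2 + (-1*(-57))/8 = -2 + (⅛)*57 = -2 + 57/8 = 41/8)
O = -1706/4835 (O = (27 - 3439)/(5593 + 4077) = -3412/9670 = -3412*1/9670 = -1706/4835 ≈ -0.35284)
O + p(30) = -1706/4835 + 41/8 = 184587/38680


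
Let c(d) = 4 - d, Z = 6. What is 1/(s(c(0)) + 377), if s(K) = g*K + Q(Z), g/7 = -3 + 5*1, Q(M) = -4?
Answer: 1/429 ≈ 0.0023310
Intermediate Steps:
g = 14 (g = 7*(-3 + 5*1) = 7*(-3 + 5) = 7*2 = 14)
s(K) = -4 + 14*K (s(K) = 14*K - 4 = -4 + 14*K)
1/(s(c(0)) + 377) = 1/((-4 + 14*(4 - 1*0)) + 377) = 1/((-4 + 14*(4 + 0)) + 377) = 1/((-4 + 14*4) + 377) = 1/((-4 + 56) + 377) = 1/(52 + 377) = 1/429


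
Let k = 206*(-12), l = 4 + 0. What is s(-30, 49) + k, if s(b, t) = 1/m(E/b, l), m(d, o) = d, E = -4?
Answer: -4929/2 ≈ -2464.5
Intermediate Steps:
l = 4
s(b, t) = -b/4 (s(b, t) = 1/(-4/b) = -b/4)
k = -2472
s(-30, 49) + k = -¼*(-30) - 2472 = 15/2 - 2472 = -4929/2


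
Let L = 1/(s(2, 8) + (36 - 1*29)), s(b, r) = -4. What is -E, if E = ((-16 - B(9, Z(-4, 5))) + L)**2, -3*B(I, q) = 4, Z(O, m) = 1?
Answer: -1849/9 ≈ -205.44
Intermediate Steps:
B(I, q) = -4/3 (B(I, q) = -1/3*4 = -4/3)
L = 1/3 (L = 1/(-4 + (36 - 1*29)) = 1/(-4 + (36 - 29)) = 1/(-4 + 7) = 1/3 ≈ 0.33333)
E = 1849/9 (E = ((-16 - 1*(-4/3)) + 1/3)**2 = ((-16 + 4/3) + 1/3)**2 = (-44/3 + 1/3)**2 = (-43/3)**2 = 1849/9 ≈ 205.44)
-E = -1*1849/9 = -1849/9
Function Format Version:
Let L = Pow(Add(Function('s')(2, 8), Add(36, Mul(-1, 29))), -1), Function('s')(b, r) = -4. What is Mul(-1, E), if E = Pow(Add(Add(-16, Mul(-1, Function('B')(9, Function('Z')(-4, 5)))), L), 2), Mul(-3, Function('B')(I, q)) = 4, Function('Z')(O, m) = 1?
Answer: Rational(-1849, 9) ≈ -205.44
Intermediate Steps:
Function('B')(I, q) = Rational(-4, 3) (Function('B')(I, q) = Mul(Rational(-1, 3), 4) = Rational(-4, 3))
L = Rational(1, 3) (L = Pow(Add(-4, Add(36, Mul(-1, 29))), -1) = Pow(Add(-4, Add(36, -29)), -1) = Pow(Add(-4, 7), -1) = Pow(3, -1) = Rational(1, 3) ≈ 0.33333)
E = Rational(1849, 9) (E = Pow(Add(Add(-16, Mul(-1, Rational(-4, 3))), Rational(1, 3)), 2) = Pow(Add(Add(-16, Rational(4, 3)), Rational(1, 3)), 2) = Pow(Add(Rational(-44, 3), Rational(1, 3)), 2) = Pow(Rational(-43, 3), 2) = Rational(1849, 9) ≈ 205.44)
Mul(-1, E) = Mul(-1, Rational(1849, 9)) = Rational(-1849, 9)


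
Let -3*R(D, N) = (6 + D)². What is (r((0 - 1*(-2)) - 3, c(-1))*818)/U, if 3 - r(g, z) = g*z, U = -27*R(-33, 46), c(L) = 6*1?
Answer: 818/729 ≈ 1.1221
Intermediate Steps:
c(L) = 6
R(D, N) = -(6 + D)²/3
U = 6561 (U = -(-9)*(6 - 33)² = -(-9)*(-27)² = -(-9)*729 = -27*(-243) = 6561)
r(g, z) = 3 - g*z
(r((0 - 1*(-2)) - 3, c(-1))*818)/U = ((3 - 1*((0 - 1*(-2)) - 3)*6)*818)/6561 = ((3 - 1*((0 + 2) - 3)*6)*818)*(1/6561) = ((3 - 1*(2 - 3)*6)*818)*(1/6561) = ((3 - 1*(-1)*6)*818)*(1/6561) = ((3 + 6)*818)*(1/6561) = (9*818)*(1/6561) = 7362*(1/6561) = 818/729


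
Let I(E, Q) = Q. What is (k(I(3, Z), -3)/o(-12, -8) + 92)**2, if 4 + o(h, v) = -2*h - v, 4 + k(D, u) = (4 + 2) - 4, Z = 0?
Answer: 1656369/196 ≈ 8450.9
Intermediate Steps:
k(D, u) = -2 (k(D, u) = -4 + ((4 + 2) - 4) = -4 + (6 - 4) = -4 + 2 = -2)
o(h, v) = -4 - v - 2*h (o(h, v) = -4 + (-2*h - v) = -4 + (-v - 2*h) = -4 - v - 2*h)
(k(I(3, Z), -3)/o(-12, -8) + 92)**2 = (-2/(-4 - 1*(-8) - 2*(-12)) + 92)**2 = (-2/(-4 + 8 + 24) + 92)**2 = (-2/28 + 92)**2 = (-2*1/28 + 92)**2 = (-1/14 + 92)**2 = (1287/14)**2 = 1656369/196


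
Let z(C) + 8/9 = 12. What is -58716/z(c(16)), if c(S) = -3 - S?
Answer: -132111/25 ≈ -5284.4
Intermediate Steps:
z(C) = 100/9 (z(C) = -8/9 + 12 = 100/9)
-58716/z(c(16)) = -58716/100/9 = -58716*9/100 = -132111/25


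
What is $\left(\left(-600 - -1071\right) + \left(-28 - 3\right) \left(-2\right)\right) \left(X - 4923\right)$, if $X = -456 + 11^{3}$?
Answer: $-2157584$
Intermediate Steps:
$X = 875$ ($X = -456 + 1331 = 875$)
$\left(\left(-600 - -1071\right) + \left(-28 - 3\right) \left(-2\right)\right) \left(X - 4923\right) = \left(\left(-600 - -1071\right) + \left(-28 - 3\right) \left(-2\right)\right) \left(875 - 4923\right) = \left(\left(-600 + 1071\right) - -62\right) \left(-4048\right) = \left(471 + 62\right) \left(-4048\right) = 533 \left(-4048\right) = -2157584$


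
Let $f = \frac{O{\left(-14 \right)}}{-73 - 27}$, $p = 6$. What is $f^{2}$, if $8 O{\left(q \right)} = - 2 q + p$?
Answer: $\frac{289}{160000} \approx 0.0018062$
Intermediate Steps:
$O{\left(q \right)} = \frac{3}{4} - \frac{q}{4}$ ($O{\left(q \right)} = \frac{- 2 q + 6}{8} = \frac{6 - 2 q}{8} = \frac{3}{4} - \frac{q}{4}$)
$f = - \frac{17}{400}$ ($f = \frac{\frac{3}{4} - - \frac{7}{2}}{-73 - 27} = \frac{\frac{3}{4} + \frac{7}{2}}{-73 - 27} = \frac{17}{4 \left(-100\right)} = \frac{17}{4} \left(- \frac{1}{100}\right) = - \frac{17}{400} \approx -0.0425$)
$f^{2} = \left(- \frac{17}{400}\right)^{2} = \frac{289}{160000}$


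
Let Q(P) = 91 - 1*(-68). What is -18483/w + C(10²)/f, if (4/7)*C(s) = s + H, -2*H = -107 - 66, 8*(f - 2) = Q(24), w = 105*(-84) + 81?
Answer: 1240574/72825 ≈ 17.035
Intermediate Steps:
w = -8739 (w = -8820 + 81 = -8739)
Q(P) = 159 (Q(P) = 91 + 68 = 159)
f = 175/8 (f = 2 + (⅛)*159 = 2 + 159/8 = 175/8 ≈ 21.875)
H = 173/2 (H = -(-107 - 66)/2 = -½*(-173) = 173/2 ≈ 86.500)
C(s) = 1211/8 + 7*s/4 (C(s) = 7*(s + 173/2)/4 = 7*(173/2 + s)/4 = 1211/8 + 7*s/4)
-18483/w + C(10²)/f = -18483/(-8739) + (1211/8 + (7/4)*10²)/(175/8) = -18483*(-1/8739) + (1211/8 + (7/4)*100)*(8/175) = 6161/2913 + (1211/8 + 175)*(8/175) = 6161/2913 + (2611/8)*(8/175) = 6161/2913 + 373/25 = 1240574/72825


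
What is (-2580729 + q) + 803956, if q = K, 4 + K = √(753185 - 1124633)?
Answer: -1776777 + 6*I*√10318 ≈ -1.7768e+6 + 609.47*I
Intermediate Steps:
K = -4 + 6*I*√10318 (K = -4 + √(753185 - 1124633) = -4 + √(-371448) = -4 + 6*I*√10318 ≈ -4.0 + 609.47*I)
q = -4 + 6*I*√10318 ≈ -4.0 + 609.47*I
(-2580729 + q) + 803956 = (-2580729 + (-4 + 6*I*√10318)) + 803956 = (-2580733 + 6*I*√10318) + 803956 = -1776777 + 6*I*√10318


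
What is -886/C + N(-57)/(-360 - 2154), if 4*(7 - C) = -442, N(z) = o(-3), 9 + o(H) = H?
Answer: -741998/98465 ≈ -7.5357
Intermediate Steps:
o(H) = -9 + H
N(z) = -12 (N(z) = -9 - 3 = -12)
C = 235/2 (C = 7 - 1/4*(-442) = 7 + 221/2 = 235/2 ≈ 117.50)
-886/C + N(-57)/(-360 - 2154) = -886/235/2 - 12/(-360 - 2154) = -886*2/235 - 12/(-2514) = -1772/235 - 12*(-1/2514) = -1772/235 + 2/419 = -741998/98465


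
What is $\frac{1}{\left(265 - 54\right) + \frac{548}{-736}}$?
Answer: $\frac{184}{38687} \approx 0.0047561$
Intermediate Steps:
$\frac{1}{\left(265 - 54\right) + \frac{548}{-736}} = \frac{1}{211 + 548 \left(- \frac{1}{736}\right)} = \frac{1}{211 - \frac{137}{184}} = \frac{1}{\frac{38687}{184}} = \frac{184}{38687}$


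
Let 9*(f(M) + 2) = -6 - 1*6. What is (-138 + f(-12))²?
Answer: 179776/9 ≈ 19975.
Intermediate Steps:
f(M) = -10/3 (f(M) = -2 + (-6 - 1*6)/9 = -2 + (-6 - 6)/9 = -2 + (⅑)*(-12) = -2 - 4/3 = -10/3)
(-138 + f(-12))² = (-138 - 10/3)² = (-424/3)² = 179776/9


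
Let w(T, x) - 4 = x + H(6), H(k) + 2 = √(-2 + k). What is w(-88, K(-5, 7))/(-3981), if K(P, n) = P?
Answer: 1/3981 ≈ 0.00025119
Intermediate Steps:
H(k) = -2 + √(-2 + k)
w(T, x) = 4 + x (w(T, x) = 4 + (x + (-2 + √(-2 + 6))) = 4 + (x + (-2 + √4)) = 4 + (x + (-2 + 2)) = 4 + (x + 0) = 4 + x)
w(-88, K(-5, 7))/(-3981) = (4 - 5)/(-3981) = -1*(-1/3981) = 1/3981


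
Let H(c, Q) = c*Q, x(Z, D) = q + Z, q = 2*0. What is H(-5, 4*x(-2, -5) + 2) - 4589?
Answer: -4559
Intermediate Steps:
q = 0
x(Z, D) = Z (x(Z, D) = 0 + Z = Z)
H(c, Q) = Q*c
H(-5, 4*x(-2, -5) + 2) - 4589 = (4*(-2) + 2)*(-5) - 4589 = (-8 + 2)*(-5) - 4589 = -6*(-5) - 4589 = 30 - 4589 = -4559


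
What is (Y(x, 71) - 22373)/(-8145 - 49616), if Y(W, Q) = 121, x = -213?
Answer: 22252/57761 ≈ 0.38524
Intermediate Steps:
(Y(x, 71) - 22373)/(-8145 - 49616) = (121 - 22373)/(-8145 - 49616) = -22252/(-57761) = -22252*(-1/57761) = 22252/57761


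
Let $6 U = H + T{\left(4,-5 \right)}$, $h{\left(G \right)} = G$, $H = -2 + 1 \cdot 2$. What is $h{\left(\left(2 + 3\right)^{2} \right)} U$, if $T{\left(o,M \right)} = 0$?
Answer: $0$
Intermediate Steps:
$H = 0$ ($H = -2 + 2 = 0$)
$U = 0$ ($U = \frac{0 + 0}{6} = \frac{1}{6} \cdot 0 = 0$)
$h{\left(\left(2 + 3\right)^{2} \right)} U = \left(2 + 3\right)^{2} \cdot 0 = 5^{2} \cdot 0 = 25 \cdot 0 = 0$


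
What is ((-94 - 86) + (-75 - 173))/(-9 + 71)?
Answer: -214/31 ≈ -6.9032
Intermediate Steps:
((-94 - 86) + (-75 - 173))/(-9 + 71) = (-180 - 248)/62 = -428*1/62 = -214/31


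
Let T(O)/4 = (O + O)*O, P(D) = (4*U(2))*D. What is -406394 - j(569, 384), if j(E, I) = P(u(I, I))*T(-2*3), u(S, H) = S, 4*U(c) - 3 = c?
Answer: -959354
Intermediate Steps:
U(c) = ¾ + c/4
P(D) = 5*D (P(D) = (4*(¾ + (¼)*2))*D = (4*(¾ + ½))*D = (4*(5/4))*D = 5*D)
T(O) = 8*O² (T(O) = 4*((O + O)*O) = 4*((2*O)*O) = 4*(2*O²) = 8*O²)
j(E, I) = 1440*I (j(E, I) = (5*I)*(8*(-2*3)²) = (5*I)*(8*(-6)²) = (5*I)*(8*36) = (5*I)*288 = 1440*I)
-406394 - j(569, 384) = -406394 - 1440*384 = -406394 - 1*552960 = -406394 - 552960 = -959354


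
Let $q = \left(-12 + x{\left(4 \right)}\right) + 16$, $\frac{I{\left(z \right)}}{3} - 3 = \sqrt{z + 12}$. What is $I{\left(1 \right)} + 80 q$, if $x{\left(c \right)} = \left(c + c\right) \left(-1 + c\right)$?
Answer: $2249 + 3 \sqrt{13} \approx 2259.8$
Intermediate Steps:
$I{\left(z \right)} = 9 + 3 \sqrt{12 + z}$ ($I{\left(z \right)} = 9 + 3 \sqrt{z + 12} = 9 + 3 \sqrt{12 + z}$)
$x{\left(c \right)} = 2 c \left(-1 + c\right)$
$q = 28$ ($q = \left(-12 + 2 \cdot 4 \left(-1 + 4\right)\right) + 16 = \left(-12 + 2 \cdot 4 \cdot 3\right) + 16 = \left(-12 + 24\right) + 16 = 12 + 16 = 28$)
$I{\left(1 \right)} + 80 q = \left(9 + 3 \sqrt{12 + 1}\right) + 80 \cdot 28 = \left(9 + 3 \sqrt{13}\right) + 2240 = 2249 + 3 \sqrt{13}$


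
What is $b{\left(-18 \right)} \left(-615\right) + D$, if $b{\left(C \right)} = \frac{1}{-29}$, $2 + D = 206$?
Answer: $\frac{6531}{29} \approx 225.21$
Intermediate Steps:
$D = 204$ ($D = -2 + 206 = 204$)
$b{\left(C \right)} = - \frac{1}{29}$
$b{\left(-18 \right)} \left(-615\right) + D = \left(- \frac{1}{29}\right) \left(-615\right) + 204 = \frac{615}{29} + 204 = \frac{6531}{29}$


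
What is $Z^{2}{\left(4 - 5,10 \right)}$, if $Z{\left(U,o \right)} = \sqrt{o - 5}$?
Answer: $5$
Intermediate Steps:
$Z{\left(U,o \right)} = \sqrt{-5 + o}$
$Z^{2}{\left(4 - 5,10 \right)} = \left(\sqrt{-5 + 10}\right)^{2} = \left(\sqrt{5}\right)^{2} = 5$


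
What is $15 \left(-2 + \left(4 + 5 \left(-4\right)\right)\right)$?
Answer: $-270$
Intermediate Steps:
$15 \left(-2 + \left(4 + 5 \left(-4\right)\right)\right) = 15 \left(-2 + \left(4 - 20\right)\right) = 15 \left(-2 - 16\right) = 15 \left(-18\right) = -270$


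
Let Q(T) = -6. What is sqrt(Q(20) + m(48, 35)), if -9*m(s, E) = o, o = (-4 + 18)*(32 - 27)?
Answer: 2*I*sqrt(31)/3 ≈ 3.7118*I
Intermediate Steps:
o = 70 (o = 14*5 = 70)
m(s, E) = -70/9 (m(s, E) = -1/9*70 = -70/9)
sqrt(Q(20) + m(48, 35)) = sqrt(-6 - 70/9) = sqrt(-124/9) = 2*I*sqrt(31)/3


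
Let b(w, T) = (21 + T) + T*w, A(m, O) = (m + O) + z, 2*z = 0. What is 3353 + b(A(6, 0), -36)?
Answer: 3122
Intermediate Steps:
z = 0 (z = (1/2)*0 = 0)
A(m, O) = O + m (A(m, O) = (m + O) + 0 = (O + m) + 0 = O + m)
b(w, T) = 21 + T + T*w
3353 + b(A(6, 0), -36) = 3353 + (21 - 36 - 36*(0 + 6)) = 3353 + (21 - 36 - 36*6) = 3353 + (21 - 36 - 216) = 3353 - 231 = 3122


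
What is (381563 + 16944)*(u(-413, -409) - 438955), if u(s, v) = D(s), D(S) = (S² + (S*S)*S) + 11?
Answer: -28179773735604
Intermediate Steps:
D(S) = 11 + S² + S³ (D(S) = (S² + S²*S) + 11 = (S² + S³) + 11 = 11 + S² + S³)
u(s, v) = 11 + s² + s³
(381563 + 16944)*(u(-413, -409) - 438955) = (381563 + 16944)*((11 + (-413)² + (-413)³) - 438955) = 398507*((11 + 170569 - 70444997) - 438955) = 398507*(-70274417 - 438955) = 398507*(-70713372) = -28179773735604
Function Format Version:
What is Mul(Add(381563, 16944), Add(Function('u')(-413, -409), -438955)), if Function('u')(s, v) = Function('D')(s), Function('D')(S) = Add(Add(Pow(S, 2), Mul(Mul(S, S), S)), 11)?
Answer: -28179773735604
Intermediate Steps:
Function('D')(S) = Add(11, Pow(S, 2), Pow(S, 3)) (Function('D')(S) = Add(Add(Pow(S, 2), Mul(Pow(S, 2), S)), 11) = Add(Add(Pow(S, 2), Pow(S, 3)), 11) = Add(11, Pow(S, 2), Pow(S, 3)))
Function('u')(s, v) = Add(11, Pow(s, 2), Pow(s, 3))
Mul(Add(381563, 16944), Add(Function('u')(-413, -409), -438955)) = Mul(Add(381563, 16944), Add(Add(11, Pow(-413, 2), Pow(-413, 3)), -438955)) = Mul(398507, Add(Add(11, 170569, -70444997), -438955)) = Mul(398507, Add(-70274417, -438955)) = Mul(398507, -70713372) = -28179773735604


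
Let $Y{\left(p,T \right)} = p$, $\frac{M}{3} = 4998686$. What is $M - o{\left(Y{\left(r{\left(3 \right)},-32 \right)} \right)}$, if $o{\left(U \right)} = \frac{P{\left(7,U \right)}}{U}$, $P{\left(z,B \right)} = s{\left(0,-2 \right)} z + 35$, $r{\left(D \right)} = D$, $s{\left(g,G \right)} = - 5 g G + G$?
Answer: $14996051$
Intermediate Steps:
$s{\left(g,G \right)} = G - 5 G g$ ($s{\left(g,G \right)} = - 5 G g + G = G - 5 G g$)
$M = 14996058$ ($M = 3 \cdot 4998686 = 14996058$)
$P{\left(z,B \right)} = 35 - 2 z$ ($P{\left(z,B \right)} = - 2 \left(1 - 0\right) z + 35 = - 2 \left(1 + 0\right) z + 35 = \left(-2\right) 1 z + 35 = - 2 z + 35 = 35 - 2 z$)
$o{\left(U \right)} = \frac{21}{U}$ ($o{\left(U \right)} = \frac{35 - 14}{U} = \frac{21}{U}$)
$M - o{\left(Y{\left(r{\left(3 \right)},-32 \right)} \right)} = 14996058 - \frac{21}{3} = 14996058 - 21 \cdot \frac{1}{3} = 14996058 - 7 = 14996051$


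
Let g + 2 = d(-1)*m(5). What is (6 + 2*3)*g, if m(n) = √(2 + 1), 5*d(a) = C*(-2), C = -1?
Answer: -24 + 24*√3/5 ≈ -15.686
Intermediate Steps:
d(a) = ⅖ (d(a) = (-1*(-2))/5 = (⅕)*2 = ⅖)
m(n) = √3
g = -2 + 2*√3/5 ≈ -1.3072
(6 + 2*3)*g = (6 + 2*3)*(-2 + 2*√3/5) = (6 + 6)*(-2 + 2*√3/5) = 12*(-2 + 2*√3/5) = -24 + 24*√3/5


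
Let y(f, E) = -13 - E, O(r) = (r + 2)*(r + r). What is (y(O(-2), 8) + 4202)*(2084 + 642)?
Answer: 11397406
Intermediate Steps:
O(r) = 2*r*(2 + r) (O(r) = (2 + r)*(2*r) = 2*r*(2 + r))
(y(O(-2), 8) + 4202)*(2084 + 642) = ((-13 - 1*8) + 4202)*(2084 + 642) = ((-13 - 8) + 4202)*2726 = (-21 + 4202)*2726 = 4181*2726 = 11397406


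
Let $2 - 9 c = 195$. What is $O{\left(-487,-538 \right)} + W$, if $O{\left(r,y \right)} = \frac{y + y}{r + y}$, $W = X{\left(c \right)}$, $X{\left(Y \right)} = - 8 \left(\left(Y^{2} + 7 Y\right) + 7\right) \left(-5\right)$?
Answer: $\frac{1052024156}{83025} \approx 12671.0$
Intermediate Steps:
$c = - \frac{193}{9}$ ($c = \frac{2}{9} - \frac{65}{3} = - \frac{193}{9} \approx -21.444$)
$X{\left(Y \right)} = 280 + 40 Y^{2} + 280 Y$ ($X{\left(Y \right)} = - 8 \left(7 + Y^{2} + 7 Y\right) \left(-5\right) = \left(-56 - 56 Y - 8 Y^{2}\right) \left(-5\right) = 280 + 40 Y^{2} + 280 Y$)
$W = \frac{1026280}{81}$ ($W = 280 + 40 \left(- \frac{193}{9}\right)^{2} + 280 \left(- \frac{193}{9}\right) = 280 + 40 \cdot \frac{37249}{81} - \frac{54040}{9} = 280 + \frac{1489960}{81} - \frac{54040}{9} = \frac{1026280}{81} \approx 12670.0$)
$O{\left(r,y \right)} = \frac{2 y}{r + y}$
$O{\left(-487,-538 \right)} + W = 2 \left(-538\right) \frac{1}{-487 - 538} + \frac{1026280}{81} = 2 \left(-538\right) \frac{1}{-1025} + \frac{1026280}{81} = 2 \left(-538\right) \left(- \frac{1}{1025}\right) + \frac{1026280}{81} = \frac{1076}{1025} + \frac{1026280}{81} = \frac{1052024156}{83025}$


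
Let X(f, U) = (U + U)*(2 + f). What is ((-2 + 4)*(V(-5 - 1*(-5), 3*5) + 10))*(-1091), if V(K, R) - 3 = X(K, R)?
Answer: -159286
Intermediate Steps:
X(f, U) = 2*U*(2 + f) (X(f, U) = (2*U)*(2 + f) = 2*U*(2 + f))
V(K, R) = 3 + 2*R*(2 + K)
((-2 + 4)*(V(-5 - 1*(-5), 3*5) + 10))*(-1091) = ((-2 + 4)*((3 + 2*(3*5)*(2 + (-5 - 1*(-5)))) + 10))*(-1091) = (2*((3 + 2*15*(2 + (-5 + 5))) + 10))*(-1091) = (2*((3 + 2*15*(2 + 0)) + 10))*(-1091) = (2*((3 + 2*15*2) + 10))*(-1091) = (2*((3 + 60) + 10))*(-1091) = (2*(63 + 10))*(-1091) = (2*73)*(-1091) = 146*(-1091) = -159286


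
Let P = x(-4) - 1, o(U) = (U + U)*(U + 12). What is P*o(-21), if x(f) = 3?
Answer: 756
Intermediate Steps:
o(U) = 2*U*(12 + U) (o(U) = (2*U)*(12 + U) = 2*U*(12 + U))
P = 2 (P = 3 - 1 = 2)
P*o(-21) = 2*(2*(-21)*(12 - 21)) = 2*(2*(-21)*(-9)) = 2*378 = 756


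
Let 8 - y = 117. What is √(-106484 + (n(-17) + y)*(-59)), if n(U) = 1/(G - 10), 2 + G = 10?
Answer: I*√400094/2 ≈ 316.27*I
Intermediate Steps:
G = 8 (G = -2 + 10 = 8)
y = -109 (y = 8 - 1*117 = 8 - 117 = -109)
n(U) = -½ (n(U) = 1/(8 - 10) = 1/(-2) = -½)
√(-106484 + (n(-17) + y)*(-59)) = √(-106484 + (-½ - 109)*(-59)) = √(-106484 - 219/2*(-59)) = √(-106484 + 12921/2) = √(-200047/2) = I*√400094/2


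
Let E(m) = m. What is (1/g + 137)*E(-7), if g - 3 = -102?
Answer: -94934/99 ≈ -958.93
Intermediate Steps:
g = -99 (g = 3 - 102 = -99)
(1/g + 137)*E(-7) = (1/(-99) + 137)*(-7) = (-1/99 + 137)*(-7) = (13562/99)*(-7) = -94934/99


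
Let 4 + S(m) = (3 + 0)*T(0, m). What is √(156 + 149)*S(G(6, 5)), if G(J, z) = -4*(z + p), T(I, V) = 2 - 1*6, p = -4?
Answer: -16*√305 ≈ -279.43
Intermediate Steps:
T(I, V) = -4 (T(I, V) = 2 - 6 = -4)
G(J, z) = 16 - 4*z (G(J, z) = -4*(z - 4) = -4*(-4 + z) = 16 - 4*z)
S(m) = -16 (S(m) = -4 + (3 + 0)*(-4) = -4 + 3*(-4) = -4 - 12 = -16)
√(156 + 149)*S(G(6, 5)) = √(156 + 149)*(-16) = √305*(-16) = -16*√305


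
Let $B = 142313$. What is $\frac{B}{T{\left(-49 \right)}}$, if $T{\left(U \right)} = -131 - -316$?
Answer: $\frac{142313}{185} \approx 769.26$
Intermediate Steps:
$T{\left(U \right)} = 185$ ($T{\left(U \right)} = -131 + 316 = 185$)
$\frac{B}{T{\left(-49 \right)}} = \frac{142313}{185}$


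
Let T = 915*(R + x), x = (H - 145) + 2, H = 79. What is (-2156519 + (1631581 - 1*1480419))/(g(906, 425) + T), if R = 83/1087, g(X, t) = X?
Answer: 2179823059/62593953 ≈ 34.825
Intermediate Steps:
x = -64 (x = (79 - 145) + 2 = -66 + 2 = -64)
R = 83/1087 (R = 83*(1/1087) = 83/1087 ≈ 0.076357)
T = -63578775/1087 (T = 915*(83/1087 - 64) = 915*(-69485/1087) = -63578775/1087 ≈ -58490.)
(-2156519 + (1631581 - 1*1480419))/(g(906, 425) + T) = (-2156519 + (1631581 - 1*1480419))/(906 - 63578775/1087) = (-2156519 + (1631581 - 1480419))/(-62593953/1087) = (-2156519 + 151162)*(-1087/62593953) = -2005357*(-1087/62593953) = 2179823059/62593953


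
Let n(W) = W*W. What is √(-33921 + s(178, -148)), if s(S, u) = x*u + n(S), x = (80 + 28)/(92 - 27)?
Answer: I*√10490285/65 ≈ 49.829*I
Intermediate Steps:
n(W) = W²
x = 108/65 ≈ 1.6615
s(S, u) = S² + 108*u/65 (s(S, u) = 108*u/65 + S² = S² + 108*u/65)
√(-33921 + s(178, -148)) = √(-33921 + (178² + (108/65)*(-148))) = √(-33921 + (31684 - 15984/65)) = √(-33921 + 2043476/65) = √(-161389/65) = I*√10490285/65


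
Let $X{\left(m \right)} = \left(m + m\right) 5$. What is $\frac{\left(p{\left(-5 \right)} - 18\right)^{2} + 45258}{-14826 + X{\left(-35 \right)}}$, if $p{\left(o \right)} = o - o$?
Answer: $- \frac{22791}{7588} \approx -3.0036$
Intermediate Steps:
$p{\left(o \right)} = 0$
$X{\left(m \right)} = 10 m$ ($X{\left(m \right)} = 2 m 5 = 10 m$)
$\frac{\left(p{\left(-5 \right)} - 18\right)^{2} + 45258}{-14826 + X{\left(-35 \right)}} = \frac{\left(0 - 18\right)^{2} + 45258}{-14826 + 10 \left(-35\right)} = \frac{\left(-18\right)^{2} + 45258}{-14826 - 350} = \frac{324 + 45258}{-15176} = 45582 \left(- \frac{1}{15176}\right) = - \frac{22791}{7588}$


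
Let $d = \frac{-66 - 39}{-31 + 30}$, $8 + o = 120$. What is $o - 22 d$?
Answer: $-2198$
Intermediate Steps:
$o = 112$ ($o = -8 + 120 = 112$)
$d = 105$ ($d = - \frac{105}{-1} = \left(-105\right) \left(-1\right) = 105$)
$o - 22 d = 112 - 2310 = -2198$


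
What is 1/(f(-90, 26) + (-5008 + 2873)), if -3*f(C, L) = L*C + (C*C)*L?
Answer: -1/71555 ≈ -1.3975e-5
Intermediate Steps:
f(C, L) = -C*L/3 - L*C**2/3 (f(C, L) = -(L*C + (C*C)*L)/3 = -(C*L + C**2*L)/3 = -(C*L + L*C**2)/3 = -C*L/3 - L*C**2/3)
1/(f(-90, 26) + (-5008 + 2873)) = 1/(-1/3*(-90)*26*(1 - 90) + (-5008 + 2873)) = 1/(-1/3*(-90)*26*(-89) - 2135) = 1/(-69420 - 2135) = 1/(-71555) = -1/71555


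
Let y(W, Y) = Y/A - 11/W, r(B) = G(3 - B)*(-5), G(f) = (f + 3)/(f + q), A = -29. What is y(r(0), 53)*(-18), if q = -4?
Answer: 5727/145 ≈ 39.497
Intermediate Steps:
G(f) = (3 + f)/(-4 + f) (G(f) = (f + 3)/(f - 4) = (3 + f)/(-4 + f))
r(B) = -5*(6 - B)/(-1 - B) (r(B) = ((3 + (3 - B))/(-4 + (3 - B)))*(-5) = ((6 - B)/(-1 - B))*(-5) = -5*(6 - B)/(-1 - B))
y(W, Y) = -11/W - Y/29 (y(W, Y) = Y/(-29) - 11/W = Y*(-1/29) - 11/W = -Y/29 - 11/W = -11/W - Y/29)
y(r(0), 53)*(-18) = (-11*(1 + 0)/(5*(6 - 1*0)) - 1/29*53)*(-18) = (-11*1/(5*(6 + 0)) - 53/29)*(-18) = (-11/(5*1*6) - 53/29)*(-18) = (-11/30 - 53/29)*(-18) = -1909/870*(-18) = 5727/145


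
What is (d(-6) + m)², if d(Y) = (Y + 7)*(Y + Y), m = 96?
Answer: 7056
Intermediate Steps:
d(Y) = 2*Y*(7 + Y) (d(Y) = (7 + Y)*(2*Y) = 2*Y*(7 + Y))
(d(-6) + m)² = (2*(-6)*(7 - 6) + 96)² = (2*(-6)*1 + 96)² = (-12 + 96)² = 84² = 7056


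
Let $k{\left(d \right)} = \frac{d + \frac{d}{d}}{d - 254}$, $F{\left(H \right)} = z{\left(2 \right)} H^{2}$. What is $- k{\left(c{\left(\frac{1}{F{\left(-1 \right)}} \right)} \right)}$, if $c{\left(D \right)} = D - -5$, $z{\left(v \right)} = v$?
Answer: $\frac{13}{497} \approx 0.026157$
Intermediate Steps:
$F{\left(H \right)} = 2 H^{2}$
$c{\left(D \right)} = 5 + D$ ($c{\left(D \right)} = D + 5 = 5 + D$)
$k{\left(d \right)} = \frac{1 + d}{-254 + d}$ ($k{\left(d \right)} = \frac{d + 1}{-254 + d} = \frac{1 + d}{-254 + d}$)
$- k{\left(c{\left(\frac{1}{F{\left(-1 \right)}} \right)} \right)} = - \frac{1 + \left(5 + \frac{1}{2 \left(-1\right)^{2}}\right)}{-254 + \left(5 + \frac{1}{2 \left(-1\right)^{2}}\right)} = - \frac{1 + \left(5 + \frac{1}{2 \cdot 1}\right)}{-254 + \left(5 + \frac{1}{2 \cdot 1}\right)} = - \frac{1 + \left(5 + \frac{1}{2}\right)}{-254 + \left(5 + \frac{1}{2}\right)} = - \frac{1 + \frac{11}{2}}{-254 + \frac{11}{2}} = - \frac{13}{\left(- \frac{497}{2}\right) 2} = - \frac{\left(-2\right) 13}{497 \cdot 2} = \left(-1\right) \left(- \frac{13}{497}\right) = \frac{13}{497}$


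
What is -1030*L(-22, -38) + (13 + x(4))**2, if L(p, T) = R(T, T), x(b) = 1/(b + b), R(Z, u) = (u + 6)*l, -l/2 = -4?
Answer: 16886545/64 ≈ 2.6385e+5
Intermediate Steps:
l = 8 (l = -2*(-4) = 8)
R(Z, u) = 48 + 8*u (R(Z, u) = (u + 6)*8 = (6 + u)*8 = 48 + 8*u)
x(b) = 1/(2*b)
L(p, T) = 48 + 8*T
-1030*L(-22, -38) + (13 + x(4))**2 = -1030*(48 + 8*(-38)) + (13 + (1/2)/4)**2 = -1030*(48 - 304) + (13 + (1/2)*(1/4))**2 = -1030*(-256) + (13 + 1/8)**2 = 263680 + (105/8)**2 = 263680 + 11025/64 = 16886545/64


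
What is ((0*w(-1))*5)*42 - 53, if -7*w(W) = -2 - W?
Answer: -53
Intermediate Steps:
w(W) = 2/7 + W/7 (w(W) = -(-2 - W)/7 = 2/7 + W/7)
((0*w(-1))*5)*42 - 53 = ((0*(2/7 + (⅐)*(-1)))*5)*42 - 53 = ((0*(2/7 - ⅐))*5)*42 - 53 = ((0*(⅐))*5)*42 - 53 = (0*5)*42 - 53 = 0*42 - 53 = 0 - 53 = -53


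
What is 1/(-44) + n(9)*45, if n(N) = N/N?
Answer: 1979/44 ≈ 44.977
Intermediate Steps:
n(N) = 1
1/(-44) + n(9)*45 = 1/(-44) + 1*45 = -1/44 + 45 = 1979/44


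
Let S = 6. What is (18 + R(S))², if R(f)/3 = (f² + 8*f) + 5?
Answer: 81225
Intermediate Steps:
R(f) = 15 + 3*f² + 24*f (R(f) = 3*((f² + 8*f) + 5) = 3*(5 + f² + 8*f) = 15 + 3*f² + 24*f)
(18 + R(S))² = (18 + (15 + 3*6² + 24*6))² = (18 + (15 + 3*36 + 144))² = (18 + (15 + 108 + 144))² = (18 + 267)² = 285² = 81225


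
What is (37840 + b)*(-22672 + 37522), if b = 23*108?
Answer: 598811400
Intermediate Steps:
b = 2484
(37840 + b)*(-22672 + 37522) = (37840 + 2484)*(-22672 + 37522) = 40324*14850 = 598811400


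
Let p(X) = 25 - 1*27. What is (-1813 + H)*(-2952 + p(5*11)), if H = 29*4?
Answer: 5012938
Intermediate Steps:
p(X) = -2 (p(X) = 25 - 27 = -2)
H = 116
(-1813 + H)*(-2952 + p(5*11)) = (-1813 + 116)*(-2952 - 2) = -1697*(-2954) = 5012938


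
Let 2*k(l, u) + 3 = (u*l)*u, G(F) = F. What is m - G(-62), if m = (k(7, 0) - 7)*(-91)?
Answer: 1671/2 ≈ 835.50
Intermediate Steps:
k(l, u) = -3/2 + l*u²/2 (k(l, u) = -3/2 + ((u*l)*u)/2 = -3/2 + ((l*u)*u)/2 = -3/2 + (l*u²)/2 = -3/2 + l*u²/2)
m = 1547/2 (m = ((-3/2 + (½)*7*0²) - 7)*(-91) = ((-3/2 + (½)*7*0) - 7)*(-91) = ((-3/2 + 0) - 7)*(-91) = (-3/2 - 7)*(-91) = -17/2*(-91) = 1547/2 ≈ 773.50)
m - G(-62) = 1547/2 - 1*(-62) = 1547/2 + 62 = 1671/2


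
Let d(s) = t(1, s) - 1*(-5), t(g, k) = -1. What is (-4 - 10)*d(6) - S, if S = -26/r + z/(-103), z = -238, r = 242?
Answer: -725387/12463 ≈ -58.203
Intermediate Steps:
d(s) = 4 (d(s) = -1 - 1*(-5) = -1 + 5 = 4)
S = 27459/12463 (S = -26/242 - 238/(-103) = -26*1/242 - 238*(-1/103) = -13/121 + 238/103 = 27459/12463 ≈ 2.2032)
(-4 - 10)*d(6) - S = (-4 - 10)*4 - 1*27459/12463 = -14*4 - 27459/12463 = -56 - 27459/12463 = -725387/12463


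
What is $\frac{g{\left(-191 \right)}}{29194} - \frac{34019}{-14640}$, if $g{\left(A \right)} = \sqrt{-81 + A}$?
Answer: $\frac{34019}{14640} + \frac{2 i \sqrt{17}}{14597} \approx 2.3237 + 0.00056493 i$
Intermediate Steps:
$\frac{g{\left(-191 \right)}}{29194} - \frac{34019}{-14640} = \frac{\sqrt{-81 - 191}}{29194} - \frac{34019}{-14640} = \sqrt{-272} \cdot \frac{1}{29194} - - \frac{34019}{14640} = 4 i \sqrt{17} \cdot \frac{1}{29194} + \frac{34019}{14640} = \frac{2 i \sqrt{17}}{14597} + \frac{34019}{14640} = \frac{34019}{14640} + \frac{2 i \sqrt{17}}{14597}$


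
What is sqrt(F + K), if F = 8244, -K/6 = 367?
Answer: sqrt(6042) ≈ 77.730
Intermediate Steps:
K = -2202 (K = -6*367 = -2202)
sqrt(F + K) = sqrt(8244 - 2202) = sqrt(6042)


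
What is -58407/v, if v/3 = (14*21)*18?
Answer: -19469/5292 ≈ -3.6789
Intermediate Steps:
v = 15876 (v = 3*((14*21)*18) = 3*(294*18) = 3*5292 = 15876)
-58407/v = -58407/15876 = -58407*1/15876 = -19469/5292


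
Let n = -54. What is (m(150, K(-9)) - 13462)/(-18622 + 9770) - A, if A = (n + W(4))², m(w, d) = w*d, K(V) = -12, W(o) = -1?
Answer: -13381019/4426 ≈ -3023.3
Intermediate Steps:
m(w, d) = d*w
A = 3025 (A = (-54 - 1)² = (-55)² = 3025)
(m(150, K(-9)) - 13462)/(-18622 + 9770) - A = (-12*150 - 13462)/(-18622 + 9770) - 1*3025 = (-1800 - 13462)/(-8852) - 3025 = -15262*(-1/8852) - 3025 = 7631/4426 - 3025 = -13381019/4426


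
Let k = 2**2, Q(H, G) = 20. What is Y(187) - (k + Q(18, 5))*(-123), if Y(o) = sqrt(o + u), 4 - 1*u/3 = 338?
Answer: 2952 + I*sqrt(815) ≈ 2952.0 + 28.548*I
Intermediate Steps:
u = -1002 (u = 12 - 3*338 = 12 - 1014 = -1002)
k = 4
Y(o) = sqrt(-1002 + o) (Y(o) = sqrt(o - 1002) = sqrt(-1002 + o))
Y(187) - (k + Q(18, 5))*(-123) = sqrt(-1002 + 187) - (4 + 20)*(-123) = sqrt(-815) - 24*(-123) = I*sqrt(815) - 1*(-2952) = I*sqrt(815) + 2952 = 2952 + I*sqrt(815)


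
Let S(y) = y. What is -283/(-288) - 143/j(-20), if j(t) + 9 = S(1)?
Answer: 5431/288 ≈ 18.858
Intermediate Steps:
j(t) = -8 (j(t) = -9 + 1 = -8)
-283/(-288) - 143/j(-20) = -283/(-288) - 143/(-8) = -283*(-1/288) - 143*(-⅛) = 283/288 + 143/8 = 5431/288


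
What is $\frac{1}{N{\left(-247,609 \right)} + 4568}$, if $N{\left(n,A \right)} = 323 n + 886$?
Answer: $- \frac{1}{74327} \approx -1.3454 \cdot 10^{-5}$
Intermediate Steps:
$N{\left(n,A \right)} = 886 + 323 n$
$\frac{1}{N{\left(-247,609 \right)} + 4568} = \frac{1}{\left(886 + 323 \left(-247\right)\right) + 4568} = \frac{1}{\left(886 - 79781\right) + 4568} = \frac{1}{-78895 + 4568} = \frac{1}{-74327} = - \frac{1}{74327}$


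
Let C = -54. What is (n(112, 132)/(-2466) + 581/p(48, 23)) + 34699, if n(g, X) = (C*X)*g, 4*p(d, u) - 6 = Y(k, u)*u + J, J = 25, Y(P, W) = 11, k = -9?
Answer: 340745762/9727 ≈ 35031.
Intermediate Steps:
p(d, u) = 31/4 + 11*u/4 (p(d, u) = 3/2 + (11*u + 25)/4 = 3/2 + (25 + 11*u)/4 = 3/2 + (25/4 + 11*u/4) = 31/4 + 11*u/4)
n(g, X) = -54*X*g (n(g, X) = (-54*X)*g = -54*X*g)
(n(112, 132)/(-2466) + 581/p(48, 23)) + 34699 = (-54*132*112/(-2466) + 581/(31/4 + (11/4)*23)) + 34699 = (-798336*(-1/2466) + 581/(31/4 + 253/4)) + 34699 = (44352/137 + 581/71) + 34699 = 3228589/9727 + 34699 = 340745762/9727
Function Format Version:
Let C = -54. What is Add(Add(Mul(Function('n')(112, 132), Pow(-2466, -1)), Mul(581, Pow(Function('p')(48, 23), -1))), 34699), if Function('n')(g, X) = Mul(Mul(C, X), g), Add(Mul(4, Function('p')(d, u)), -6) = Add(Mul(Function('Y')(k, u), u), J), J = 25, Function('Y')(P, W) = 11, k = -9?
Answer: Rational(340745762, 9727) ≈ 35031.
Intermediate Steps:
Function('p')(d, u) = Add(Rational(31, 4), Mul(Rational(11, 4), u)) (Function('p')(d, u) = Add(Rational(3, 2), Mul(Rational(1, 4), Add(Mul(11, u), 25))) = Add(Rational(3, 2), Mul(Rational(1, 4), Add(25, Mul(11, u)))) = Add(Rational(3, 2), Add(Rational(25, 4), Mul(Rational(11, 4), u))) = Add(Rational(31, 4), Mul(Rational(11, 4), u)))
Function('n')(g, X) = Mul(-54, X, g) (Function('n')(g, X) = Mul(Mul(-54, X), g) = Mul(-54, X, g))
Add(Add(Mul(Function('n')(112, 132), Pow(-2466, -1)), Mul(581, Pow(Function('p')(48, 23), -1))), 34699) = Add(Add(Mul(Mul(-54, 132, 112), Pow(-2466, -1)), Mul(581, Pow(Add(Rational(31, 4), Mul(Rational(11, 4), 23)), -1))), 34699) = Add(Add(Mul(-798336, Rational(-1, 2466)), Mul(581, Pow(Add(Rational(31, 4), Rational(253, 4)), -1))), 34699) = Add(Add(Rational(44352, 137), Mul(581, Pow(71, -1))), 34699) = Add(Add(Rational(44352, 137), Mul(581, Rational(1, 71))), 34699) = Add(Add(Rational(44352, 137), Rational(581, 71)), 34699) = Add(Rational(3228589, 9727), 34699) = Rational(340745762, 9727)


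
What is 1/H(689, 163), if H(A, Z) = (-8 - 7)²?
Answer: 1/225 ≈ 0.0044444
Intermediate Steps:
H(A, Z) = 225 (H(A, Z) = (-15)² = 225)
1/H(689, 163) = 1/225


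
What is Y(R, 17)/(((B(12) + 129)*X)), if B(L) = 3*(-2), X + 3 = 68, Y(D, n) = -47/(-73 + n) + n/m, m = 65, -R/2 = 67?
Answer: 4007/29101800 ≈ 0.00013769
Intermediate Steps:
R = -134 (R = -2*67 = -134)
Y(D, n) = -47/(-73 + n) + n/65
X = 65 (X = -3 + 68 = 65)
B(L) = -6
Y(R, 17)/(((B(12) + 129)*X)) = ((-3055 + 17**2 - 73*17)/(65*(-73 + 17)))/(((-6 + 129)*65)) = ((1/65)*(-3055 + 289 - 1241)/(-56))/((123*65)) = ((1/65)*(-1/56)*(-4007))/7995 = (4007/3640)*(1/7995) = 4007/29101800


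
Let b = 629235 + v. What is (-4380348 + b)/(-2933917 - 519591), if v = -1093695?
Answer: 1211202/863377 ≈ 1.4029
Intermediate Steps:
b = -464460 (b = 629235 - 1093695 = -464460)
(-4380348 + b)/(-2933917 - 519591) = (-4380348 - 464460)/(-2933917 - 519591) = -4844808/(-3453508) = -4844808*(-1/3453508) = 1211202/863377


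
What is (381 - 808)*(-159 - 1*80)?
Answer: 102053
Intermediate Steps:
(381 - 808)*(-159 - 1*80) = -427*(-159 - 80) = -427*(-239) = 102053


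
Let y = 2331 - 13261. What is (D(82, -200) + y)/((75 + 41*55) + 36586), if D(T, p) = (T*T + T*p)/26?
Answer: -12244/42159 ≈ -0.29042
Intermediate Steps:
D(T, p) = T²/26 + T*p/26 (D(T, p) = (T² + T*p)*(1/26) = T²/26 + T*p/26)
y = -10930
(D(82, -200) + y)/((75 + 41*55) + 36586) = ((1/26)*82*(82 - 200) - 10930)/((75 + 41*55) + 36586) = ((1/26)*82*(-118) - 10930)/((75 + 2255) + 36586) = (-4838/13 - 10930)/(2330 + 36586) = -146928/13/38916 = -146928/13*1/38916 = -12244/42159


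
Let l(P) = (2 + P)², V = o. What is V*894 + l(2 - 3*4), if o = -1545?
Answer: -1381166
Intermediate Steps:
V = -1545
V*894 + l(2 - 3*4) = -1545*894 + (2 + (2 - 3*4))² = -1381230 + (2 + (2 - 12))² = -1381230 + (2 - 10)² = -1381230 + (-8)² = -1381230 + 64 = -1381166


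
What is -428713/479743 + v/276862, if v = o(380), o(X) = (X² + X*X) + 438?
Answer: 590163742/3906547249 ≈ 0.15107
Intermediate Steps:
o(X) = 438 + 2*X² (o(X) = (X² + X²) + 438 = 2*X² + 438 = 438 + 2*X²)
v = 289238 (v = 438 + 2*380² = 438 + 2*144400 = 438 + 288800 = 289238)
-428713/479743 + v/276862 = -428713/479743 + 289238/276862 = -428713*1/479743 + 289238*(1/276862) = -428713/479743 + 8507/8143 = 590163742/3906547249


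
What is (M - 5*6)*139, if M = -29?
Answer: -8201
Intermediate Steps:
(M - 5*6)*139 = (-29 - 5*6)*139 = (-29 - 30)*139 = -59*139 = -8201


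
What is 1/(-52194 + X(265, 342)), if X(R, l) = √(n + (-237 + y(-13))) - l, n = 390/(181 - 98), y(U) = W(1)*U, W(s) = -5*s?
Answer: -2180244/114541305727 - I*√1152538/229082611454 ≈ -1.9035e-5 - 4.6864e-9*I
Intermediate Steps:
y(U) = -5*U (y(U) = (-5*1)*U = -5*U)
n = 390/83 ≈ 4.6988
X(R, l) = -l + I*√1152538/83 (X(R, l) = √(390/83 + (-237 - 5*(-13))) - l = √(390/83 + (-237 + 65)) - l = √(390/83 - 172) - l = √(-13886/83) - l = I*√1152538/83 - l = -l + I*√1152538/83)
1/(-52194 + X(265, 342)) = 1/(-52194 + (-1*342 + I*√1152538/83)) = 1/(-52194 + (-342 + I*√1152538/83)) = 1/(-52536 + I*√1152538/83)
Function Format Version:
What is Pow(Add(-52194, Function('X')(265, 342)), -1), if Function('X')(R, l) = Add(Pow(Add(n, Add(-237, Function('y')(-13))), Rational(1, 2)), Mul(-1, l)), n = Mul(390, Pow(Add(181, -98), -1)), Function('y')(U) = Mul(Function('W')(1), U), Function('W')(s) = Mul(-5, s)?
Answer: Add(Rational(-2180244, 114541305727), Mul(Rational(-1, 229082611454), I, Pow(1152538, Rational(1, 2)))) ≈ Add(-1.9035e-5, Mul(-4.6864e-9, I))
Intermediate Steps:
Function('y')(U) = Mul(-5, U) (Function('y')(U) = Mul(Mul(-5, 1), U) = Mul(-5, U))
n = Rational(390, 83) (n = Mul(390, Pow(83, -1)) = Mul(390, Rational(1, 83)) = Rational(390, 83) ≈ 4.6988)
Function('X')(R, l) = Add(Mul(-1, l), Mul(Rational(1, 83), I, Pow(1152538, Rational(1, 2)))) (Function('X')(R, l) = Add(Pow(Add(Rational(390, 83), Add(-237, Mul(-5, -13))), Rational(1, 2)), Mul(-1, l)) = Add(Pow(Add(Rational(390, 83), Add(-237, 65)), Rational(1, 2)), Mul(-1, l)) = Add(Pow(Add(Rational(390, 83), -172), Rational(1, 2)), Mul(-1, l)) = Add(Pow(Rational(-13886, 83), Rational(1, 2)), Mul(-1, l)) = Add(Mul(Rational(1, 83), I, Pow(1152538, Rational(1, 2))), Mul(-1, l)) = Add(Mul(-1, l), Mul(Rational(1, 83), I, Pow(1152538, Rational(1, 2)))))
Pow(Add(-52194, Function('X')(265, 342)), -1) = Pow(Add(-52194, Add(Mul(-1, 342), Mul(Rational(1, 83), I, Pow(1152538, Rational(1, 2))))), -1) = Pow(Add(-52194, Add(-342, Mul(Rational(1, 83), I, Pow(1152538, Rational(1, 2))))), -1) = Pow(Add(-52536, Mul(Rational(1, 83), I, Pow(1152538, Rational(1, 2)))), -1)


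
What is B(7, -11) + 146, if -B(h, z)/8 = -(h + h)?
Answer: 258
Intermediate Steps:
B(h, z) = 16*h (B(h, z) = -(-8)*(h + h) = -(-8)*2*h = -(-16)*h = 16*h)
B(7, -11) + 146 = 16*7 + 146 = 112 + 146 = 258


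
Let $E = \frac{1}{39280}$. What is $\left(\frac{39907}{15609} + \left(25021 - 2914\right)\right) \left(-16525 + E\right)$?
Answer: $- \frac{7467011270267731}{20437384} \approx -3.6536 \cdot 10^{8}$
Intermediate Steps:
$E = \frac{1}{39280} \approx 2.5458 \cdot 10^{-5}$
$\left(\frac{39907}{15609} + \left(25021 - 2914\right)\right) \left(-16525 + E\right) = \left(\frac{39907}{15609} + \left(25021 - 2914\right)\right) \left(-16525 + \frac{1}{39280}\right) = \left(39907 \cdot \frac{1}{15609} + \left(25021 - 2914\right)\right) \left(- \frac{649101999}{39280}\right) = \left(\frac{39907}{15609} + 22107\right) \left(- \frac{649101999}{39280}\right) = \frac{345108070}{15609} \left(- \frac{649101999}{39280}\right) = - \frac{7467011270267731}{20437384}$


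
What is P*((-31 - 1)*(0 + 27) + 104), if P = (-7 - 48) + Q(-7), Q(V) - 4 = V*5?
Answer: 65360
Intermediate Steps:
Q(V) = 4 + 5*V (Q(V) = 4 + V*5 = 4 + 5*V)
P = -86 (P = (-7 - 48) + (4 + 5*(-7)) = -55 + (4 - 35) = -55 - 31 = -86)
P*((-31 - 1)*(0 + 27) + 104) = -86*((-31 - 1)*(0 + 27) + 104) = -86*(-32*27 + 104) = -86*(-864 + 104) = -86*(-760) = 65360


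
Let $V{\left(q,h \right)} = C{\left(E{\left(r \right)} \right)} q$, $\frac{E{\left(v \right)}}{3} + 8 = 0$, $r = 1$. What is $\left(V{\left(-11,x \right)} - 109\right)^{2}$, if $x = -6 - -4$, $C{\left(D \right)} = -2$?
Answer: $7569$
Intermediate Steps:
$E{\left(v \right)} = -24$ ($E{\left(v \right)} = -24 + 3 \cdot 0 = -24 + 0 = -24$)
$x = -2$ ($x = -6 + 4 = -2$)
$V{\left(q,h \right)} = - 2 q$
$\left(V{\left(-11,x \right)} - 109\right)^{2} = \left(\left(-2\right) \left(-11\right) - 109\right)^{2} = \left(22 - 109\right)^{2} = \left(-87\right)^{2} = 7569$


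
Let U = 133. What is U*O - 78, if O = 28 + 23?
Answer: 6705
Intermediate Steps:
O = 51
U*O - 78 = 133*51 - 78 = 6783 - 78 = 6705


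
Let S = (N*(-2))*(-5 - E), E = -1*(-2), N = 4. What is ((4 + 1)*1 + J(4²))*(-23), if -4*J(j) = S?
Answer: 207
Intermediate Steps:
E = 2
S = 56 (S = (4*(-2))*(-5 - 1*2) = -8*(-5 - 2) = -8*(-7) = 56)
J(j) = -14 (J(j) = -¼*56 = -14)
((4 + 1)*1 + J(4²))*(-23) = ((4 + 1)*1 - 14)*(-23) = (5*1 - 14)*(-23) = (5 - 14)*(-23) = -9*(-23) = 207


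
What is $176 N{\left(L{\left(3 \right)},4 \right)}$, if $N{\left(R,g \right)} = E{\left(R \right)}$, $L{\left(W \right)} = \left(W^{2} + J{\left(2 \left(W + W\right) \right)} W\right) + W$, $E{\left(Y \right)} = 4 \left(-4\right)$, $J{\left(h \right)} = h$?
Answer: $-2816$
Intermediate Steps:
$E{\left(Y \right)} = -16$
$L{\left(W \right)} = W + 5 W^{2}$ ($L{\left(W \right)} = \left(W^{2} + 2 \left(W + W\right) W\right) + W = \left(W^{2} + 2 \cdot 2 W W\right) + W = \left(W^{2} + 4 W W\right) + W = \left(W^{2} + 4 W^{2}\right) + W = 5 W^{2} + W = W + 5 W^{2}$)
$N{\left(R,g \right)} = -16$
$176 N{\left(L{\left(3 \right)},4 \right)} = 176 \left(-16\right) = -2816$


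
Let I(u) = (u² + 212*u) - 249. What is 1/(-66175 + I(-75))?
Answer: -1/76699 ≈ -1.3038e-5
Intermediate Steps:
I(u) = -249 + u² + 212*u
1/(-66175 + I(-75)) = 1/(-66175 + (-249 + (-75)² + 212*(-75))) = 1/(-66175 + (-249 + 5625 - 15900)) = 1/(-66175 - 10524) = 1/(-76699) = -1/76699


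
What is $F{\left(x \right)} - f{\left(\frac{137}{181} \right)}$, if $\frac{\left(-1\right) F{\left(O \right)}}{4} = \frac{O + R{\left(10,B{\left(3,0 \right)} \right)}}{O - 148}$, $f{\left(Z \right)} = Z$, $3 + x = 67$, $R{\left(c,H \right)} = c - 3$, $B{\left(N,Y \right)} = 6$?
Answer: $\frac{9974}{3801} \approx 2.624$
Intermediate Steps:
$R{\left(c,H \right)} = -3 + c$ ($R{\left(c,H \right)} = c - 3 = -3 + c$)
$x = 64$ ($x = -3 + 67 = 64$)
$F{\left(O \right)} = - \frac{4 \left(7 + O\right)}{-148 + O}$ ($F{\left(O \right)} = - 4 \frac{O + \left(-3 + 10\right)}{O - 148} = - 4 \frac{O + 7}{-148 + O} = - 4 \frac{7 + O}{-148 + O} = - \frac{4 \left(7 + O\right)}{-148 + O}$)
$F{\left(x \right)} - f{\left(\frac{137}{181} \right)} = \frac{4 \left(-7 - 64\right)}{-148 + 64} - \frac{137}{181} = \frac{4 \left(-7 - 64\right)}{-84} - 137 \cdot \frac{1}{181} = 4 \left(- \frac{1}{84}\right) \left(-71\right) - \frac{137}{181} = \frac{71}{21} - \frac{137}{181} = \frac{9974}{3801}$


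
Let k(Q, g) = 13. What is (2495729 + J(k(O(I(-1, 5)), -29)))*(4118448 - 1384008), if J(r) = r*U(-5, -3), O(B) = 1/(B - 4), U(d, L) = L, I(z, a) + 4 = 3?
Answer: 6824314563600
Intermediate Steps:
I(z, a) = -1 (I(z, a) = -4 + 3 = -1)
O(B) = 1/(-4 + B)
J(r) = -3*r (J(r) = r*(-3) = -3*r)
(2495729 + J(k(O(I(-1, 5)), -29)))*(4118448 - 1384008) = (2495729 - 3*13)*(4118448 - 1384008) = (2495729 - 39)*2734440 = 2495690*2734440 = 6824314563600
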